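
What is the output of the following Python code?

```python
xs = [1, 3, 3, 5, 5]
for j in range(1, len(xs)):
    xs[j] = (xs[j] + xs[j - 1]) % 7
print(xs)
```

j=1: xs[1] = (3+1)%7 = 4 → [1, 4, 3, 5, 5]
j=2: xs[2] = (3+4)%7 = 0 → [1, 4, 0, 5, 5]
j=3: xs[3] = (5+0)%7 = 5 → [1, 4, 0, 5, 5]
j=4: xs[4] = (5+5)%7 = 3 → [1, 4, 0, 5, 3]

[1, 4, 0, 5, 3]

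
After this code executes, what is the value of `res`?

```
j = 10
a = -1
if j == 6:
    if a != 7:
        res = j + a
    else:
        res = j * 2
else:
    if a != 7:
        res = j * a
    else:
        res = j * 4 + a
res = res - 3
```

-13

j=10, a=-1
j == 6 is False; a != 7 is True
→ res = j * a = -10
res = (-10)-3 = -13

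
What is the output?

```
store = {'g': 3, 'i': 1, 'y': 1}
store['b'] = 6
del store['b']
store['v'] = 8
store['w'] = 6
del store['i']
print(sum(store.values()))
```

18

store['b'] = 6 → {'g': 3, 'i': 1, 'y': 1, 'b': 6}
del 'b' → {'g': 3, 'i': 1, 'y': 1}
store['v'] = 8 → {'g': 3, 'i': 1, 'y': 1, 'v': 8}
store['w'] = 6 → {'g': 3, 'i': 1, 'y': 1, 'v': 8, 'w': 6}
del 'i' → {'g': 3, 'y': 1, 'v': 8, 'w': 6}
sum of values = 18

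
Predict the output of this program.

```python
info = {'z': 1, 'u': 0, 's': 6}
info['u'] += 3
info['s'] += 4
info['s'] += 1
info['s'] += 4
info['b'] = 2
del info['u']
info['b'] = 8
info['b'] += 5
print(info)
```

{'z': 1, 's': 15, 'b': 13}

info['u'] = 0+3 = 3 → {'z': 1, 'u': 3, 's': 6}
info['s'] = 6+4 = 10 → {'z': 1, 'u': 3, 's': 10}
info['s'] = 10+1 = 11 → {'z': 1, 'u': 3, 's': 11}
info['s'] = 11+4 = 15 → {'z': 1, 'u': 3, 's': 15}
info['b'] = 2 → {'z': 1, 'u': 3, 's': 15, 'b': 2}
del 'u' → {'z': 1, 's': 15, 'b': 2}
info['b'] = 8 → {'z': 1, 's': 15, 'b': 8}
info['b'] = 8+5 = 13 → {'z': 1, 's': 15, 'b': 13}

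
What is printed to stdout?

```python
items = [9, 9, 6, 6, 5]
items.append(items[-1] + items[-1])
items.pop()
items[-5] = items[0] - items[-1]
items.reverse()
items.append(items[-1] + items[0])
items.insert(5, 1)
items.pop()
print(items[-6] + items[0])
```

append items[-1]+items[-1] = 5+5 = 10 → [9, 9, 6, 6, 5, 10]
pop() removes 10 → [9, 9, 6, 6, 5]
items[-5] = items[0]-items[-1] = 9-5 = 4 → [4, 9, 6, 6, 5]
reverse → [5, 6, 6, 9, 4]
append items[-1]+items[0] = 4+5 = 9 → [5, 6, 6, 9, 4, 9]
insert 1 at 5 → [5, 6, 6, 9, 4, 1, 9]
pop() removes 9 → [5, 6, 6, 9, 4, 1]
items[-6]+items[0] = 5+5 = 10

10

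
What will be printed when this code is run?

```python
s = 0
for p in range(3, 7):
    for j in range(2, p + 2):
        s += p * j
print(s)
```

p=3,j=2: s = 0+6 = 6
p=3,j=3: s = 6+9 = 15
p=3,j=4: s = 15+12 = 27
p=4,j=2: s = 27+8 = 35
p=4,j=3: s = 35+12 = 47
p=4,j=4: s = 47+16 = 63
p=4,j=5: s = 63+20 = 83
p=5,j=2: s = 83+10 = 93
p=5,j=3: s = 93+15 = 108
p=5,j=4: s = 108+20 = 128
p=5,j=5: s = 128+25 = 153
p=5,j=6: s = 153+30 = 183
p=6,j=2: s = 183+12 = 195
p=6,j=3: s = 195+18 = 213
p=6,j=4: s = 213+24 = 237
p=6,j=5: s = 237+30 = 267
p=6,j=6: s = 267+36 = 303
p=6,j=7: s = 303+42 = 345

345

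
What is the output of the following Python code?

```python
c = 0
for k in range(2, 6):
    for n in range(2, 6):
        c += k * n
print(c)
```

196

k=2,n=2: c = 0+4 = 4
k=2,n=3: c = 4+6 = 10
k=2,n=4: c = 10+8 = 18
k=2,n=5: c = 18+10 = 28
k=3,n=2: c = 28+6 = 34
k=3,n=3: c = 34+9 = 43
k=3,n=4: c = 43+12 = 55
k=3,n=5: c = 55+15 = 70
k=4,n=2: c = 70+8 = 78
k=4,n=3: c = 78+12 = 90
k=4,n=4: c = 90+16 = 106
k=4,n=5: c = 106+20 = 126
k=5,n=2: c = 126+10 = 136
k=5,n=3: c = 136+15 = 151
k=5,n=4: c = 151+20 = 171
k=5,n=5: c = 171+25 = 196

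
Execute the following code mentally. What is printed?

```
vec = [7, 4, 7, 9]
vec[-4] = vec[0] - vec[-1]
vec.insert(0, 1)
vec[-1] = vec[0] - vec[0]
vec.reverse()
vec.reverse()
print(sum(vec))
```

10

vec[-4] = vec[0]-vec[-1] = 7-9 = -2 → [-2, 4, 7, 9]
insert 1 at 0 → [1, -2, 4, 7, 9]
vec[-1] = vec[0]-vec[0] = 1-1 = 0 → [1, -2, 4, 7, 0]
reverse → [0, 7, 4, -2, 1]
reverse → [1, -2, 4, 7, 0]
sum = 10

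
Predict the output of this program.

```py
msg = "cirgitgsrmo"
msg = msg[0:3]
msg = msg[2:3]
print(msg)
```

r

slice [0:3] → 'cir'
slice [2:3] → 'r'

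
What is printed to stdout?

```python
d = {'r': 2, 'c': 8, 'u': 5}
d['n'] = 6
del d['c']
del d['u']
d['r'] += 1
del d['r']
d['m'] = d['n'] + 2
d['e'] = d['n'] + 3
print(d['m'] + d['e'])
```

17

d['n'] = 6 → {'r': 2, 'c': 8, 'u': 5, 'n': 6}
del 'c' → {'r': 2, 'u': 5, 'n': 6}
del 'u' → {'r': 2, 'n': 6}
d['r'] = 2+1 = 3 → {'r': 3, 'n': 6}
del 'r' → {'n': 6}
d['m'] = d['n']+2 = 8 → {'n': 6, 'm': 8}
d['e'] = d['n']+3 = 9 → {'n': 6, 'm': 8, 'e': 9}
d['m']+d['e'] = 8+9 = 17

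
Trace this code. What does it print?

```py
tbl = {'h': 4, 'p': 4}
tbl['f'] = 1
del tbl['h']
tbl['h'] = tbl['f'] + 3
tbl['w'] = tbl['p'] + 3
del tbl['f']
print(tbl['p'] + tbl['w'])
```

11

tbl['f'] = 1 → {'h': 4, 'p': 4, 'f': 1}
del 'h' → {'p': 4, 'f': 1}
tbl['h'] = tbl['f']+3 = 4 → {'p': 4, 'f': 1, 'h': 4}
tbl['w'] = tbl['p']+3 = 7 → {'p': 4, 'f': 1, 'h': 4, 'w': 7}
del 'f' → {'p': 4, 'h': 4, 'w': 7}
tbl['p']+tbl['w'] = 4+7 = 11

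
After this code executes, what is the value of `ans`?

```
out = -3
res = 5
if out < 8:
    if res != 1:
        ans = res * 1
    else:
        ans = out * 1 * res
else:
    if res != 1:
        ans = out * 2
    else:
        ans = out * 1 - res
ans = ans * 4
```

20

out=-3, res=5
out < 8 is True; res != 1 is True
→ ans = res * 1 = 5
ans = 5*4 = 20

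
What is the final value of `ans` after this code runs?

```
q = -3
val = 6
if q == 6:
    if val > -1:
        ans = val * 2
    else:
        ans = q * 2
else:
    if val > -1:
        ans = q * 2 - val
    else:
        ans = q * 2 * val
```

q=-3, val=6
q == 6 is False; val > -1 is True
→ ans = q * 2 - val = -12

-12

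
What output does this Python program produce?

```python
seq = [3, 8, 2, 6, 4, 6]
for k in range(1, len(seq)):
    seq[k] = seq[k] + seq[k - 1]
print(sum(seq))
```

98

k=1: seq[1] = 8+3 = 11 → [3, 11, 2, 6, 4, 6]
k=2: seq[2] = 2+11 = 13 → [3, 11, 13, 6, 4, 6]
k=3: seq[3] = 6+13 = 19 → [3, 11, 13, 19, 4, 6]
k=4: seq[4] = 4+19 = 23 → [3, 11, 13, 19, 23, 6]
k=5: seq[5] = 6+23 = 29 → [3, 11, 13, 19, 23, 29]
sum = 98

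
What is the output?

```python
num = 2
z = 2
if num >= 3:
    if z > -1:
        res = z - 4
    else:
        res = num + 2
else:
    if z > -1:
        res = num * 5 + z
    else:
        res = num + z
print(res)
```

num=2, z=2
num >= 3 is False; z > -1 is True
→ res = num * 5 + z = 12

12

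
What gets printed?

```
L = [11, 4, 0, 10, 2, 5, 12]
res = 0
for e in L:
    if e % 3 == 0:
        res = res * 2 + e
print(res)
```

12

e=11: not %3==0
e=4: not %3==0
e=0: %3==0, res = 0*2+0 = 0
e=10: not %3==0
e=2: not %3==0
e=5: not %3==0
e=12: %3==0, res = 0*2+12 = 12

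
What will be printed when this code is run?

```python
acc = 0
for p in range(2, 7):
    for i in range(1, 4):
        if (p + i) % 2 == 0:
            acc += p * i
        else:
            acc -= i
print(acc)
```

p=2,i=1: odd sum, acc = 0-1 = -1
p=2,i=2: even sum, acc = (-1)+4 = 3
p=2,i=3: odd sum, acc = 3-3 = 0
p=3,i=1: even sum, acc = 0+3 = 3
p=3,i=2: odd sum, acc = 3-2 = 1
p=3,i=3: even sum, acc = 1+9 = 10
p=4,i=1: odd sum, acc = 10-1 = 9
p=4,i=2: even sum, acc = 9+8 = 17
p=4,i=3: odd sum, acc = 17-3 = 14
p=5,i=1: even sum, acc = 14+5 = 19
p=5,i=2: odd sum, acc = 19-2 = 17
p=5,i=3: even sum, acc = 17+15 = 32
p=6,i=1: odd sum, acc = 32-1 = 31
p=6,i=2: even sum, acc = 31+12 = 43
p=6,i=3: odd sum, acc = 43-3 = 40

40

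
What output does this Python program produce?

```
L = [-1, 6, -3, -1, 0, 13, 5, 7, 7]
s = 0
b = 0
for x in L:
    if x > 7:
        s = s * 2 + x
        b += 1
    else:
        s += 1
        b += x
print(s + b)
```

x=-1: not >7, s = 0+1 = 1; b=-1
x=6: not >7, s = 1+1 = 2; b=5
x=-3: not >7, s = 2+1 = 3; b=2
x=-1: not >7, s = 3+1 = 4; b=1
x=0: not >7, s = 4+1 = 5; b=1
x=13: >7, s = 5*2+13 = 23; b=2
x=5: not >7, s = 23+1 = 24; b=7
x=7: not >7, s = 24+1 = 25; b=14
x=7: not >7, s = 25+1 = 26; b=21
s+b = 26+21 = 47

47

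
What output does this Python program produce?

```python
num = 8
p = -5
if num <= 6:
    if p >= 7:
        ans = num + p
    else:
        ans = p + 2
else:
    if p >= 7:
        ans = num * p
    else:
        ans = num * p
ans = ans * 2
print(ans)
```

-80

num=8, p=-5
num <= 6 is False; p >= 7 is False
→ ans = num * p = -40
ans = (-40)*2 = -80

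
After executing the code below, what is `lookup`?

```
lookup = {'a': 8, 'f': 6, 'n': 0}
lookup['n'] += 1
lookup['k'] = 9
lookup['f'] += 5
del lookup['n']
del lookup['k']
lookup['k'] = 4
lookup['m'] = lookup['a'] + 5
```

lookup['n'] = 0+1 = 1 → {'a': 8, 'f': 6, 'n': 1}
lookup['k'] = 9 → {'a': 8, 'f': 6, 'n': 1, 'k': 9}
lookup['f'] = 6+5 = 11 → {'a': 8, 'f': 11, 'n': 1, 'k': 9}
del 'n' → {'a': 8, 'f': 11, 'k': 9}
del 'k' → {'a': 8, 'f': 11}
lookup['k'] = 4 → {'a': 8, 'f': 11, 'k': 4}
lookup['m'] = lookup['a']+5 = 13 → {'a': 8, 'f': 11, 'k': 4, 'm': 13}

{'a': 8, 'f': 11, 'k': 4, 'm': 13}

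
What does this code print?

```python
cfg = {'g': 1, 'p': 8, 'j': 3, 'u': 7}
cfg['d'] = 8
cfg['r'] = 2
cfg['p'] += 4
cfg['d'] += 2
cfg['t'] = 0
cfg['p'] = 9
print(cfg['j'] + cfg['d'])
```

13

cfg['d'] = 8 → {'g': 1, 'p': 8, 'j': 3, 'u': 7, 'd': 8}
cfg['r'] = 2 → {'g': 1, 'p': 8, 'j': 3, 'u': 7, 'd': 8, 'r': 2}
cfg['p'] = 8+4 = 12 → {'g': 1, 'p': 12, 'j': 3, 'u': 7, 'd': 8, 'r': 2}
cfg['d'] = 8+2 = 10 → {'g': 1, 'p': 12, 'j': 3, 'u': 7, 'd': 10, 'r': 2}
cfg['t'] = 0 → {'g': 1, 'p': 12, 'j': 3, 'u': 7, 'd': 10, 'r': 2, 't': 0}
cfg['p'] = 9 → {'g': 1, 'p': 9, 'j': 3, 'u': 7, 'd': 10, 'r': 2, 't': 0}
cfg['j']+cfg['d'] = 3+10 = 13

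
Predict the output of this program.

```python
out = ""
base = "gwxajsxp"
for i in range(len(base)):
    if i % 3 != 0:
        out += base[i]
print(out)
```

wxjsp

i=0: skip
i=1: add 'w' → 'w'
i=2: add 'x' → 'wx'
i=3: skip
i=4: add 'j' → 'wxj'
i=5: add 's' → 'wxjs'
i=6: skip
i=7: add 'p' → 'wxjsp'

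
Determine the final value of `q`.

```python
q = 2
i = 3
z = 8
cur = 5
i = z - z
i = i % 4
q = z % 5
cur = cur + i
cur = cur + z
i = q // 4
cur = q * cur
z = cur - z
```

i = 8-8 = 0
i = 0%4 = 0
q = 8%5 = 3
cur = 5+0 = 5
cur = 5+8 = 13
i = 3//4 = 0
cur = 3*13 = 39
z = 39-8 = 31

3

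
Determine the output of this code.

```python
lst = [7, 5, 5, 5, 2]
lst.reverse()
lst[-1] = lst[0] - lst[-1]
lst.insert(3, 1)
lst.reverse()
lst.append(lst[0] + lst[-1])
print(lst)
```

[-5, 5, 1, 5, 5, 2, -3]

reverse → [2, 5, 5, 5, 7]
lst[-1] = lst[0]-lst[-1] = 2-7 = -5 → [2, 5, 5, 5, -5]
insert 1 at 3 → [2, 5, 5, 1, 5, -5]
reverse → [-5, 5, 1, 5, 5, 2]
append lst[0]+lst[-1] = (-5)+2 = -3 → [-5, 5, 1, 5, 5, 2, -3]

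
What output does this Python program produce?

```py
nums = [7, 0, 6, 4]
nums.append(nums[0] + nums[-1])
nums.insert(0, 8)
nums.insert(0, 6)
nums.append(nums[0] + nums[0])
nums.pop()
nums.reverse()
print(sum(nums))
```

append nums[0]+nums[-1] = 7+4 = 11 → [7, 0, 6, 4, 11]
insert 8 at 0 → [8, 7, 0, 6, 4, 11]
insert 6 at 0 → [6, 8, 7, 0, 6, 4, 11]
append nums[0]+nums[0] = 6+6 = 12 → [6, 8, 7, 0, 6, 4, 11, 12]
pop() removes 12 → [6, 8, 7, 0, 6, 4, 11]
reverse → [11, 4, 6, 0, 7, 8, 6]
sum = 42

42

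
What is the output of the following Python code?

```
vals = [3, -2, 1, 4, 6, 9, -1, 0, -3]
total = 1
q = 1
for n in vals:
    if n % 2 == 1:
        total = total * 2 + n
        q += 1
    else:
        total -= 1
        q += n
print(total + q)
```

99

n=3: odd, total = 1*2+3 = 5; q=2
n=-2: not odd, total = 5-1 = 4; q=0
n=1: odd, total = 4*2+1 = 9; q=1
n=4: not odd, total = 9-1 = 8; q=5
n=6: not odd, total = 8-1 = 7; q=11
n=9: odd, total = 7*2+9 = 23; q=12
n=-1: odd, total = 23*2+(-1) = 45; q=13
n=0: not odd, total = 45-1 = 44; q=13
n=-3: odd, total = 44*2+(-3) = 85; q=14
total+q = 85+14 = 99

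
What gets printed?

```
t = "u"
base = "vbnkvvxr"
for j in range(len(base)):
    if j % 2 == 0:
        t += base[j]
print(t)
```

uvnvx

j=0: add 'v' → 'uv'
j=1: skip
j=2: add 'n' → 'uvn'
j=3: skip
j=4: add 'v' → 'uvnv'
j=5: skip
j=6: add 'x' → 'uvnvx'
j=7: skip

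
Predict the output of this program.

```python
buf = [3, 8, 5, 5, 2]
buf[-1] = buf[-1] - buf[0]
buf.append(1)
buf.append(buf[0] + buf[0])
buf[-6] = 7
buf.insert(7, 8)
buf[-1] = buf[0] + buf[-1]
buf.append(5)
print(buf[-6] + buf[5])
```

6

buf[-1] = buf[-1]-buf[0] = 2-3 = -1 → [3, 8, 5, 5, -1]
append 1 → [3, 8, 5, 5, -1, 1]
append buf[0]+buf[0] = 3+3 = 6 → [3, 8, 5, 5, -1, 1, 6]
buf[-6] = 7 → [3, 7, 5, 5, -1, 1, 6]
insert 8 at 7 → [3, 7, 5, 5, -1, 1, 6, 8]
buf[-1] = buf[0]+buf[-1] = 3+8 = 11 → [3, 7, 5, 5, -1, 1, 6, 11]
append 5 → [3, 7, 5, 5, -1, 1, 6, 11, 5]
buf[-6]+buf[5] = 5+1 = 6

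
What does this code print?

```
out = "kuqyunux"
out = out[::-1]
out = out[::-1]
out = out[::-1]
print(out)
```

xunuyquk

reverse → 'xunuyquk'
reverse → 'kuqyunux'
reverse → 'xunuyquk'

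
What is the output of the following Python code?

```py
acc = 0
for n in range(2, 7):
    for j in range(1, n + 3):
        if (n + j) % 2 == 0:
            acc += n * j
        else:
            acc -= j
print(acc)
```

240

n=2,j=1: odd sum, acc = 0-1 = -1
n=2,j=2: even sum, acc = (-1)+4 = 3
n=2,j=3: odd sum, acc = 3-3 = 0
n=2,j=4: even sum, acc = 0+8 = 8
n=3,j=1: even sum, acc = 8+3 = 11
n=3,j=2: odd sum, acc = 11-2 = 9
n=3,j=3: even sum, acc = 9+9 = 18
n=3,j=4: odd sum, acc = 18-4 = 14
n=3,j=5: even sum, acc = 14+15 = 29
n=4,j=1: odd sum, acc = 29-1 = 28
n=4,j=2: even sum, acc = 28+8 = 36
n=4,j=3: odd sum, acc = 36-3 = 33
n=4,j=4: even sum, acc = 33+16 = 49
n=4,j=5: odd sum, acc = 49-5 = 44
n=4,j=6: even sum, acc = 44+24 = 68
n=5,j=1: even sum, acc = 68+5 = 73
n=5,j=2: odd sum, acc = 73-2 = 71
n=5,j=3: even sum, acc = 71+15 = 86
n=5,j=4: odd sum, acc = 86-4 = 82
n=5,j=5: even sum, acc = 82+25 = 107
n=5,j=6: odd sum, acc = 107-6 = 101
n=5,j=7: even sum, acc = 101+35 = 136
n=6,j=1: odd sum, acc = 136-1 = 135
n=6,j=2: even sum, acc = 135+12 = 147
n=6,j=3: odd sum, acc = 147-3 = 144
n=6,j=4: even sum, acc = 144+24 = 168
n=6,j=5: odd sum, acc = 168-5 = 163
n=6,j=6: even sum, acc = 163+36 = 199
n=6,j=7: odd sum, acc = 199-7 = 192
n=6,j=8: even sum, acc = 192+48 = 240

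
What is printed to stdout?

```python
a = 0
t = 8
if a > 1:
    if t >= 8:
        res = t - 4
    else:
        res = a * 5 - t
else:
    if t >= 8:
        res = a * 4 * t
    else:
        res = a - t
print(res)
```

0

a=0, t=8
a > 1 is False; t >= 8 is True
→ res = a * 4 * t = 0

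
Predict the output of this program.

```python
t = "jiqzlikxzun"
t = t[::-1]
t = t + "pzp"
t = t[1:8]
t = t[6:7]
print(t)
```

z

reverse → 'nuzxkilzqij'
+ 'pzp' → 'nuzxkilzqijpzp'
slice [1:8] → 'uzxkilz'
slice [6:7] → 'z'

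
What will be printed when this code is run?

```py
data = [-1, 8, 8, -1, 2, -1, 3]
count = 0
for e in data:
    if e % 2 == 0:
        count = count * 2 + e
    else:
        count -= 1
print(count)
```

38

e=-1: not even, count = 0-1 = -1
e=8: even, count = (-1)*2+8 = 6
e=8: even, count = 6*2+8 = 20
e=-1: not even, count = 20-1 = 19
e=2: even, count = 19*2+2 = 40
e=-1: not even, count = 40-1 = 39
e=3: not even, count = 39-1 = 38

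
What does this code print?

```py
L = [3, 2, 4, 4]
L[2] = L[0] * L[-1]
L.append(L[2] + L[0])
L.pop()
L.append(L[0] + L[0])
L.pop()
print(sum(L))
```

21

L[2] = L[0]*L[-1] = 3*4 = 12 → [3, 2, 12, 4]
append L[2]+L[0] = 12+3 = 15 → [3, 2, 12, 4, 15]
pop() removes 15 → [3, 2, 12, 4]
append L[0]+L[0] = 3+3 = 6 → [3, 2, 12, 4, 6]
pop() removes 6 → [3, 2, 12, 4]
sum = 21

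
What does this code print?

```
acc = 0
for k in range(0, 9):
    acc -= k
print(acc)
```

k=0: acc = 0-0 = 0
k=1: acc = 0-1 = -1
k=2: acc = (-1)-2 = -3
k=3: acc = (-3)-3 = -6
k=4: acc = (-6)-4 = -10
k=5: acc = (-10)-5 = -15
k=6: acc = (-15)-6 = -21
k=7: acc = (-21)-7 = -28
k=8: acc = (-28)-8 = -36

-36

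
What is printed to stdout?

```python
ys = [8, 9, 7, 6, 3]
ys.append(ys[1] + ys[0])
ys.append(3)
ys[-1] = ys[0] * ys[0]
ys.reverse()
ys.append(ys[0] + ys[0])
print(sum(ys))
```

append ys[1]+ys[0] = 9+8 = 17 → [8, 9, 7, 6, 3, 17]
append 3 → [8, 9, 7, 6, 3, 17, 3]
ys[-1] = ys[0]*ys[0] = 8*8 = 64 → [8, 9, 7, 6, 3, 17, 64]
reverse → [64, 17, 3, 6, 7, 9, 8]
append ys[0]+ys[0] = 64+64 = 128 → [64, 17, 3, 6, 7, 9, 8, 128]
sum = 242

242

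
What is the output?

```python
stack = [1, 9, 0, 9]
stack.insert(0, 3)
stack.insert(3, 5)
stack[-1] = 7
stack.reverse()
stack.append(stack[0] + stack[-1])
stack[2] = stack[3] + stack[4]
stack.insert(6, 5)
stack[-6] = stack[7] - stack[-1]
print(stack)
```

insert 3 at 0 → [3, 1, 9, 0, 9]
insert 5 at 3 → [3, 1, 9, 5, 0, 9]
stack[-1] = 7 → [3, 1, 9, 5, 0, 7]
reverse → [7, 0, 5, 9, 1, 3]
append stack[0]+stack[-1] = 7+3 = 10 → [7, 0, 5, 9, 1, 3, 10]
stack[2] = stack[3]+stack[4] = 9+1 = 10 → [7, 0, 10, 9, 1, 3, 10]
insert 5 at 6 → [7, 0, 10, 9, 1, 3, 5, 10]
stack[-6] = stack[7]-stack[-1] = 10-10 = 0 → [7, 0, 0, 9, 1, 3, 5, 10]

[7, 0, 0, 9, 1, 3, 5, 10]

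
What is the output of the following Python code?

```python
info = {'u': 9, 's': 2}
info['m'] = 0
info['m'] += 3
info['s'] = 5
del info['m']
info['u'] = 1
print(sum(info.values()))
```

info['m'] = 0 → {'u': 9, 's': 2, 'm': 0}
info['m'] = 0+3 = 3 → {'u': 9, 's': 2, 'm': 3}
info['s'] = 5 → {'u': 9, 's': 5, 'm': 3}
del 'm' → {'u': 9, 's': 5}
info['u'] = 1 → {'u': 1, 's': 5}
sum of values = 6

6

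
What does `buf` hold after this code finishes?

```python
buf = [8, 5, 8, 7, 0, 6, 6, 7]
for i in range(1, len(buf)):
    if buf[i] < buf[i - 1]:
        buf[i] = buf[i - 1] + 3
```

i=1: 5<8, buf[1] = 8+3 = 11 → [8, 11, 8, 7, 0, 6, 6, 7]
i=2: 8<11, buf[2] = 11+3 = 14 → [8, 11, 14, 7, 0, 6, 6, 7]
i=3: 7<14, buf[3] = 14+3 = 17 → [8, 11, 14, 17, 0, 6, 6, 7]
i=4: 0<17, buf[4] = 17+3 = 20 → [8, 11, 14, 17, 20, 6, 6, 7]
i=5: 6<20, buf[5] = 20+3 = 23 → [8, 11, 14, 17, 20, 23, 6, 7]
i=6: 6<23, buf[6] = 23+3 = 26 → [8, 11, 14, 17, 20, 23, 26, 7]
i=7: 7<26, buf[7] = 26+3 = 29 → [8, 11, 14, 17, 20, 23, 26, 29]

[8, 11, 14, 17, 20, 23, 26, 29]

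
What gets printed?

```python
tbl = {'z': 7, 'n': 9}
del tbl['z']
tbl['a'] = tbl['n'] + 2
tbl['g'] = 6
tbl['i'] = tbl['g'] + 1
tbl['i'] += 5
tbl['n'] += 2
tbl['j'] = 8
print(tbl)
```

{'n': 11, 'a': 11, 'g': 6, 'i': 12, 'j': 8}

del 'z' → {'n': 9}
tbl['a'] = tbl['n']+2 = 11 → {'n': 9, 'a': 11}
tbl['g'] = 6 → {'n': 9, 'a': 11, 'g': 6}
tbl['i'] = tbl['g']+1 = 7 → {'n': 9, 'a': 11, 'g': 6, 'i': 7}
tbl['i'] = 7+5 = 12 → {'n': 9, 'a': 11, 'g': 6, 'i': 12}
tbl['n'] = 9+2 = 11 → {'n': 11, 'a': 11, 'g': 6, 'i': 12}
tbl['j'] = 8 → {'n': 11, 'a': 11, 'g': 6, 'i': 12, 'j': 8}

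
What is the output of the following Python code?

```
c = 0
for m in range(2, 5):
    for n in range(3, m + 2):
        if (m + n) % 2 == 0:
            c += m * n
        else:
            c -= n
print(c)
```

10

m=2,n=3: odd sum, c = 0-3 = -3
m=3,n=3: even sum, c = (-3)+9 = 6
m=3,n=4: odd sum, c = 6-4 = 2
m=4,n=3: odd sum, c = 2-3 = -1
m=4,n=4: even sum, c = (-1)+16 = 15
m=4,n=5: odd sum, c = 15-5 = 10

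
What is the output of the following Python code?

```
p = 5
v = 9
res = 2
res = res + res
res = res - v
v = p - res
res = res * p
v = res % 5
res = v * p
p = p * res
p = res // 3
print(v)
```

res = 2+2 = 4
res = 4-9 = -5
v = 5-(-5) = 10
res = (-5)*5 = -25
v = (-25)%5 = 0
res = 0*5 = 0
p = 5*0 = 0
p = 0//3 = 0

0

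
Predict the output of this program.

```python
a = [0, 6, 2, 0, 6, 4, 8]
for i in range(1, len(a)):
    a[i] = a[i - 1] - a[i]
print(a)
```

[0, -6, -8, -8, -14, -18, -26]

i=1: a[1] = 0-6 = -6 → [0, -6, 2, 0, 6, 4, 8]
i=2: a[2] = (-6)-2 = -8 → [0, -6, -8, 0, 6, 4, 8]
i=3: a[3] = (-8)-0 = -8 → [0, -6, -8, -8, 6, 4, 8]
i=4: a[4] = (-8)-6 = -14 → [0, -6, -8, -8, -14, 4, 8]
i=5: a[5] = (-14)-4 = -18 → [0, -6, -8, -8, -14, -18, 8]
i=6: a[6] = (-18)-8 = -26 → [0, -6, -8, -8, -14, -18, -26]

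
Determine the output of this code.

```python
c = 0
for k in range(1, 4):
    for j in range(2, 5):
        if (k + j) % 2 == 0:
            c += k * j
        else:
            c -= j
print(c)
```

k=1,j=2: odd sum, c = 0-2 = -2
k=1,j=3: even sum, c = (-2)+3 = 1
k=1,j=4: odd sum, c = 1-4 = -3
k=2,j=2: even sum, c = (-3)+4 = 1
k=2,j=3: odd sum, c = 1-3 = -2
k=2,j=4: even sum, c = (-2)+8 = 6
k=3,j=2: odd sum, c = 6-2 = 4
k=3,j=3: even sum, c = 4+9 = 13
k=3,j=4: odd sum, c = 13-4 = 9

9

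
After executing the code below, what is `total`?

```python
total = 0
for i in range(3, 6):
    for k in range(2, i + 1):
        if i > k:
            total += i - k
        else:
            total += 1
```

13

i=3,k=2: 3>2, total = 0+1 = 1
i=3,k=3: not 3>3, total = 1+1 = 2
i=4,k=2: 4>2, total = 2+2 = 4
i=4,k=3: 4>3, total = 4+1 = 5
i=4,k=4: not 4>4, total = 5+1 = 6
i=5,k=2: 5>2, total = 6+3 = 9
i=5,k=3: 5>3, total = 9+2 = 11
i=5,k=4: 5>4, total = 11+1 = 12
i=5,k=5: not 5>5, total = 12+1 = 13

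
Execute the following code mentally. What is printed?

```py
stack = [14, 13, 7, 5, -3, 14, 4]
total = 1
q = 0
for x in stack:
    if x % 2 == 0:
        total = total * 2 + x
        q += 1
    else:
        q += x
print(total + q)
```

121

x=14: even, total = 1*2+14 = 16; q=1
x=13: not even; q=14
x=7: not even; q=21
x=5: not even; q=26
x=-3: not even; q=23
x=14: even, total = 16*2+14 = 46; q=24
x=4: even, total = 46*2+4 = 96; q=25
total+q = 96+25 = 121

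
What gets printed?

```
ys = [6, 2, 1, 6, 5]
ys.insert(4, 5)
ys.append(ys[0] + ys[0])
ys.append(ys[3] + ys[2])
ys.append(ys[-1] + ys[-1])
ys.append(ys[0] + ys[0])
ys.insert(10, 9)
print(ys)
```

insert 5 at 4 → [6, 2, 1, 6, 5, 5]
append ys[0]+ys[0] = 6+6 = 12 → [6, 2, 1, 6, 5, 5, 12]
append ys[3]+ys[2] = 6+1 = 7 → [6, 2, 1, 6, 5, 5, 12, 7]
append ys[-1]+ys[-1] = 7+7 = 14 → [6, 2, 1, 6, 5, 5, 12, 7, 14]
append ys[0]+ys[0] = 6+6 = 12 → [6, 2, 1, 6, 5, 5, 12, 7, 14, 12]
insert 9 at 10 → [6, 2, 1, 6, 5, 5, 12, 7, 14, 12, 9]

[6, 2, 1, 6, 5, 5, 12, 7, 14, 12, 9]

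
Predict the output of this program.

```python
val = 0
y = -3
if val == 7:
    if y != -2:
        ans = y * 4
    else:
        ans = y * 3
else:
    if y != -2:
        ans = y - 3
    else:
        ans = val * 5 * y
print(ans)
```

val=0, y=-3
val == 7 is False; y != -2 is True
→ ans = y - 3 = -6

-6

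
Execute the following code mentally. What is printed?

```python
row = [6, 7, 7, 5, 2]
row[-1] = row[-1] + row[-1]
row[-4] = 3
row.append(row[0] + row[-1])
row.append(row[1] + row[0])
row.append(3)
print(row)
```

row[-1] = row[-1]+row[-1] = 2+2 = 4 → [6, 7, 7, 5, 4]
row[-4] = 3 → [6, 3, 7, 5, 4]
append row[0]+row[-1] = 6+4 = 10 → [6, 3, 7, 5, 4, 10]
append row[1]+row[0] = 3+6 = 9 → [6, 3, 7, 5, 4, 10, 9]
append 3 → [6, 3, 7, 5, 4, 10, 9, 3]

[6, 3, 7, 5, 4, 10, 9, 3]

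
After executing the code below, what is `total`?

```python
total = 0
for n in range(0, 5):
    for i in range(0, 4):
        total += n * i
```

60

n=0,i=0: total = 0+0 = 0
n=0,i=1: total = 0+0 = 0
n=0,i=2: total = 0+0 = 0
n=0,i=3: total = 0+0 = 0
n=1,i=0: total = 0+0 = 0
n=1,i=1: total = 0+1 = 1
n=1,i=2: total = 1+2 = 3
n=1,i=3: total = 3+3 = 6
n=2,i=0: total = 6+0 = 6
n=2,i=1: total = 6+2 = 8
n=2,i=2: total = 8+4 = 12
n=2,i=3: total = 12+6 = 18
n=3,i=0: total = 18+0 = 18
n=3,i=1: total = 18+3 = 21
n=3,i=2: total = 21+6 = 27
n=3,i=3: total = 27+9 = 36
n=4,i=0: total = 36+0 = 36
n=4,i=1: total = 36+4 = 40
n=4,i=2: total = 40+8 = 48
n=4,i=3: total = 48+12 = 60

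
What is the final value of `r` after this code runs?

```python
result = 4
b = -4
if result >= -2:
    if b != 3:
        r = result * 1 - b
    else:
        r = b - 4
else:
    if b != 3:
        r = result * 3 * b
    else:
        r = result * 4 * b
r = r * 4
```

result=4, b=-4
result >= -2 is True; b != 3 is True
→ r = result * 1 - b = 8
r = 8*4 = 32

32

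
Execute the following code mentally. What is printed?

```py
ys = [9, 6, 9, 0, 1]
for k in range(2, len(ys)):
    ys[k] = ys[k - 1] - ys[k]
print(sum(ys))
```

k=2: ys[2] = 6-9 = -3 → [9, 6, -3, 0, 1]
k=3: ys[3] = (-3)-0 = -3 → [9, 6, -3, -3, 1]
k=4: ys[4] = (-3)-1 = -4 → [9, 6, -3, -3, -4]
sum = 5

5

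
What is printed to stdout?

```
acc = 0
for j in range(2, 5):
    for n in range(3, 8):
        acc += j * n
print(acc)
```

j=2,n=3: acc = 0+6 = 6
j=2,n=4: acc = 6+8 = 14
j=2,n=5: acc = 14+10 = 24
j=2,n=6: acc = 24+12 = 36
j=2,n=7: acc = 36+14 = 50
j=3,n=3: acc = 50+9 = 59
j=3,n=4: acc = 59+12 = 71
j=3,n=5: acc = 71+15 = 86
j=3,n=6: acc = 86+18 = 104
j=3,n=7: acc = 104+21 = 125
j=4,n=3: acc = 125+12 = 137
j=4,n=4: acc = 137+16 = 153
j=4,n=5: acc = 153+20 = 173
j=4,n=6: acc = 173+24 = 197
j=4,n=7: acc = 197+28 = 225

225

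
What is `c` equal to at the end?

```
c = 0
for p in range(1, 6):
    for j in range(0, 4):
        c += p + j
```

p=1,j=0: c = 0+1 = 1
p=1,j=1: c = 1+2 = 3
p=1,j=2: c = 3+3 = 6
p=1,j=3: c = 6+4 = 10
p=2,j=0: c = 10+2 = 12
p=2,j=1: c = 12+3 = 15
p=2,j=2: c = 15+4 = 19
p=2,j=3: c = 19+5 = 24
p=3,j=0: c = 24+3 = 27
p=3,j=1: c = 27+4 = 31
p=3,j=2: c = 31+5 = 36
p=3,j=3: c = 36+6 = 42
p=4,j=0: c = 42+4 = 46
p=4,j=1: c = 46+5 = 51
p=4,j=2: c = 51+6 = 57
p=4,j=3: c = 57+7 = 64
p=5,j=0: c = 64+5 = 69
p=5,j=1: c = 69+6 = 75
p=5,j=2: c = 75+7 = 82
p=5,j=3: c = 82+8 = 90

90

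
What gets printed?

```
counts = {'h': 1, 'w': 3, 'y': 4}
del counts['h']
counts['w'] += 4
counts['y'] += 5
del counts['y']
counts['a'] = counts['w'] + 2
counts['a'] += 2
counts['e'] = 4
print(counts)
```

del 'h' → {'w': 3, 'y': 4}
counts['w'] = 3+4 = 7 → {'w': 7, 'y': 4}
counts['y'] = 4+5 = 9 → {'w': 7, 'y': 9}
del 'y' → {'w': 7}
counts['a'] = counts['w']+2 = 9 → {'w': 7, 'a': 9}
counts['a'] = 9+2 = 11 → {'w': 7, 'a': 11}
counts['e'] = 4 → {'w': 7, 'a': 11, 'e': 4}

{'w': 7, 'a': 11, 'e': 4}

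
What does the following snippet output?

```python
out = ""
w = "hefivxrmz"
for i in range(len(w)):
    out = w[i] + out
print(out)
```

i=0: prepend 'h' → 'h'
i=1: prepend 'e' → 'eh'
i=2: prepend 'f' → 'feh'
i=3: prepend 'i' → 'ifeh'
i=4: prepend 'v' → 'vifeh'
i=5: prepend 'x' → 'xvifeh'
i=6: prepend 'r' → 'rxvifeh'
i=7: prepend 'm' → 'mrxvifeh'
i=8: prepend 'z' → 'zmrxvifeh'

zmrxvifeh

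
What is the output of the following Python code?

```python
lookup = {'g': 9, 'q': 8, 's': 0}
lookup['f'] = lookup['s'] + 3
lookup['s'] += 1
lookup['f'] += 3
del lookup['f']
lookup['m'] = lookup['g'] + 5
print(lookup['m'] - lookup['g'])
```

5

lookup['f'] = lookup['s']+3 = 3 → {'g': 9, 'q': 8, 's': 0, 'f': 3}
lookup['s'] = 0+1 = 1 → {'g': 9, 'q': 8, 's': 1, 'f': 3}
lookup['f'] = 3+3 = 6 → {'g': 9, 'q': 8, 's': 1, 'f': 6}
del 'f' → {'g': 9, 'q': 8, 's': 1}
lookup['m'] = lookup['g']+5 = 14 → {'g': 9, 'q': 8, 's': 1, 'm': 14}
lookup['m']-lookup['g'] = 14-9 = 5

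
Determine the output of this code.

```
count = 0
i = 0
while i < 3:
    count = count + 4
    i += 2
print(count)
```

i=0: count = 0+4 = 4
i=2: count = 4+4 = 8

8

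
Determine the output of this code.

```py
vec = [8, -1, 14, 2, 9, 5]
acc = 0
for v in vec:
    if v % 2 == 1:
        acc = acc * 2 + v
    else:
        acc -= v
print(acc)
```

-109

v=8: not odd, acc = 0-8 = -8
v=-1: odd, acc = (-8)*2+(-1) = -17
v=14: not odd, acc = (-17)-14 = -31
v=2: not odd, acc = (-31)-2 = -33
v=9: odd, acc = (-33)*2+9 = -57
v=5: odd, acc = (-57)*2+5 = -109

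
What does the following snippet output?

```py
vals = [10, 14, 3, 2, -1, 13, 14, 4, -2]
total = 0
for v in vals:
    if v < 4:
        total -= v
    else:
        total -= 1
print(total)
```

-7

v=10: not <4, total = 0-1 = -1
v=14: not <4, total = (-1)-1 = -2
v=3: <4, total = (-2)-3 = -5
v=2: <4, total = (-5)-2 = -7
v=-1: <4, total = (-7)-(-1) = -6
v=13: not <4, total = (-6)-1 = -7
v=14: not <4, total = (-7)-1 = -8
v=4: not <4, total = (-8)-1 = -9
v=-2: <4, total = (-9)-(-2) = -7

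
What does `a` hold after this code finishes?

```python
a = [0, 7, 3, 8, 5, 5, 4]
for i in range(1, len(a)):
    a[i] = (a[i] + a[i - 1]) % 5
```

i=1: a[1] = (7+0)%5 = 2 → [0, 2, 3, 8, 5, 5, 4]
i=2: a[2] = (3+2)%5 = 0 → [0, 2, 0, 8, 5, 5, 4]
i=3: a[3] = (8+0)%5 = 3 → [0, 2, 0, 3, 5, 5, 4]
i=4: a[4] = (5+3)%5 = 3 → [0, 2, 0, 3, 3, 5, 4]
i=5: a[5] = (5+3)%5 = 3 → [0, 2, 0, 3, 3, 3, 4]
i=6: a[6] = (4+3)%5 = 2 → [0, 2, 0, 3, 3, 3, 2]

[0, 2, 0, 3, 3, 3, 2]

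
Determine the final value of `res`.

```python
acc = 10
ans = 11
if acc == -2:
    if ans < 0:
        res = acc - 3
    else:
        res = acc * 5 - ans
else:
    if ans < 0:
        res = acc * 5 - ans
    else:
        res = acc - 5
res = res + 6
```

11

acc=10, ans=11
acc == -2 is False; ans < 0 is False
→ res = acc - 5 = 5
res = 5+6 = 11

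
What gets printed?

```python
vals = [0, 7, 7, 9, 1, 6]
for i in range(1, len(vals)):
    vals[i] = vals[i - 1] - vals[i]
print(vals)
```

i=1: vals[1] = 0-7 = -7 → [0, -7, 7, 9, 1, 6]
i=2: vals[2] = (-7)-7 = -14 → [0, -7, -14, 9, 1, 6]
i=3: vals[3] = (-14)-9 = -23 → [0, -7, -14, -23, 1, 6]
i=4: vals[4] = (-23)-1 = -24 → [0, -7, -14, -23, -24, 6]
i=5: vals[5] = (-24)-6 = -30 → [0, -7, -14, -23, -24, -30]

[0, -7, -14, -23, -24, -30]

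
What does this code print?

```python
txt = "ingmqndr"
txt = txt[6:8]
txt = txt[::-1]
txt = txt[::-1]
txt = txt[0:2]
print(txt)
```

slice [6:8] → 'dr'
reverse → 'rd'
reverse → 'dr'
slice [0:2] → 'dr'

dr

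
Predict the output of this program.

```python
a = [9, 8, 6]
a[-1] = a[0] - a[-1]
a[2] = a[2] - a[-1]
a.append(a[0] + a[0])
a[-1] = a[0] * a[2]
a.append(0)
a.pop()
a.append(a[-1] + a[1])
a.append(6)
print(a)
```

[9, 8, 0, 0, 8, 6]

a[-1] = a[0]-a[-1] = 9-6 = 3 → [9, 8, 3]
a[2] = a[2]-a[-1] = 3-3 = 0 → [9, 8, 0]
append a[0]+a[0] = 9+9 = 18 → [9, 8, 0, 18]
a[-1] = a[0]*a[2] = 9*0 = 0 → [9, 8, 0, 0]
append 0 → [9, 8, 0, 0, 0]
pop() removes 0 → [9, 8, 0, 0]
append a[-1]+a[1] = 0+8 = 8 → [9, 8, 0, 0, 8]
append 6 → [9, 8, 0, 0, 8, 6]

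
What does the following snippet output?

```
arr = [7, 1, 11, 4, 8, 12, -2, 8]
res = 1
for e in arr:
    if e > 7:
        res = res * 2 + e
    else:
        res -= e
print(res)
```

e=7: not >7, res = 1-7 = -6
e=1: not >7, res = (-6)-1 = -7
e=11: >7, res = (-7)*2+11 = -3
e=4: not >7, res = (-3)-4 = -7
e=8: >7, res = (-7)*2+8 = -6
e=12: >7, res = (-6)*2+12 = 0
e=-2: not >7, res = 0-(-2) = 2
e=8: >7, res = 2*2+8 = 12

12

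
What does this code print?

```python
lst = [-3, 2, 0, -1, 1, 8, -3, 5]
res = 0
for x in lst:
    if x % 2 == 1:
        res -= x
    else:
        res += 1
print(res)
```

4

x=-3: odd, res = 0-(-3) = 3
x=2: not odd, res = 3+1 = 4
x=0: not odd, res = 4+1 = 5
x=-1: odd, res = 5-(-1) = 6
x=1: odd, res = 6-1 = 5
x=8: not odd, res = 5+1 = 6
x=-3: odd, res = 6-(-3) = 9
x=5: odd, res = 9-5 = 4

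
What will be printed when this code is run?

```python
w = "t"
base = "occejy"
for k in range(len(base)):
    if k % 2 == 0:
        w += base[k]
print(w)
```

tocj

k=0: add 'o' → 'to'
k=1: skip
k=2: add 'c' → 'toc'
k=3: skip
k=4: add 'j' → 'tocj'
k=5: skip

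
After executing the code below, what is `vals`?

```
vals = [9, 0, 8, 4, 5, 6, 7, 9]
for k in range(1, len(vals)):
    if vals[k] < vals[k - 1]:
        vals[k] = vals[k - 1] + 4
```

k=1: 0<9, vals[1] = 9+4 = 13 → [9, 13, 8, 4, 5, 6, 7, 9]
k=2: 8<13, vals[2] = 13+4 = 17 → [9, 13, 17, 4, 5, 6, 7, 9]
k=3: 4<17, vals[3] = 17+4 = 21 → [9, 13, 17, 21, 5, 6, 7, 9]
k=4: 5<21, vals[4] = 21+4 = 25 → [9, 13, 17, 21, 25, 6, 7, 9]
k=5: 6<25, vals[5] = 25+4 = 29 → [9, 13, 17, 21, 25, 29, 7, 9]
k=6: 7<29, vals[6] = 29+4 = 33 → [9, 13, 17, 21, 25, 29, 33, 9]
k=7: 9<33, vals[7] = 33+4 = 37 → [9, 13, 17, 21, 25, 29, 33, 37]

[9, 13, 17, 21, 25, 29, 33, 37]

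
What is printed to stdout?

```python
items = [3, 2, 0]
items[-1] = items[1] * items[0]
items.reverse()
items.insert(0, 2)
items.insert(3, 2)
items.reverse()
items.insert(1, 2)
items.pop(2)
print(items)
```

items[-1] = items[1]*items[0] = 2*3 = 6 → [3, 2, 6]
reverse → [6, 2, 3]
insert 2 at 0 → [2, 6, 2, 3]
insert 2 at 3 → [2, 6, 2, 2, 3]
reverse → [3, 2, 2, 6, 2]
insert 2 at 1 → [3, 2, 2, 2, 6, 2]
pop(2) removes 2 → [3, 2, 2, 6, 2]

[3, 2, 2, 6, 2]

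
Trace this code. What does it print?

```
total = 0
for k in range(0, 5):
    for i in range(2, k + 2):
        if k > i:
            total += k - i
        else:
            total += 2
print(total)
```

k=1,i=2: not 1>2, total = 0+2 = 2
k=2,i=2: not 2>2, total = 2+2 = 4
k=2,i=3: not 2>3, total = 4+2 = 6
k=3,i=2: 3>2, total = 6+1 = 7
k=3,i=3: not 3>3, total = 7+2 = 9
k=3,i=4: not 3>4, total = 9+2 = 11
k=4,i=2: 4>2, total = 11+2 = 13
k=4,i=3: 4>3, total = 13+1 = 14
k=4,i=4: not 4>4, total = 14+2 = 16
k=4,i=5: not 4>5, total = 16+2 = 18

18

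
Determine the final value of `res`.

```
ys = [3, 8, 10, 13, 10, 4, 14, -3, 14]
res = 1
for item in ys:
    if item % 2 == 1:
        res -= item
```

-12

item=3: odd, res = 1-3 = -2
item=8: not odd
item=10: not odd
item=13: odd, res = (-2)-13 = -15
item=10: not odd
item=4: not odd
item=14: not odd
item=-3: odd, res = (-15)-(-3) = -12
item=14: not odd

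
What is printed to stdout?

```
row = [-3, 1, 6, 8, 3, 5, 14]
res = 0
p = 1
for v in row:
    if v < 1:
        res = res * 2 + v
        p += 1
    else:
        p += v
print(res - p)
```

-42

v=-3: <1, res = 0*2+(-3) = -3; p=2
v=1: not <1; p=3
v=6: not <1; p=9
v=8: not <1; p=17
v=3: not <1; p=20
v=5: not <1; p=25
v=14: not <1; p=39
res-p = (-3)-39 = -42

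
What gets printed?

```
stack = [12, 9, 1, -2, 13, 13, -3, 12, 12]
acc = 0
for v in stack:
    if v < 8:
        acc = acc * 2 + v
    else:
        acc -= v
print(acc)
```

-247

v=12: not <8, acc = 0-12 = -12
v=9: not <8, acc = (-12)-9 = -21
v=1: <8, acc = (-21)*2+1 = -41
v=-2: <8, acc = (-41)*2+(-2) = -84
v=13: not <8, acc = (-84)-13 = -97
v=13: not <8, acc = (-97)-13 = -110
v=-3: <8, acc = (-110)*2+(-3) = -223
v=12: not <8, acc = (-223)-12 = -235
v=12: not <8, acc = (-235)-12 = -247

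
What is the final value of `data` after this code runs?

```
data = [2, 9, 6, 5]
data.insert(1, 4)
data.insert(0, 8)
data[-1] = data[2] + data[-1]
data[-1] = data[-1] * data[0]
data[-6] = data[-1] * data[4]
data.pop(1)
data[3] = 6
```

insert 4 at 1 → [2, 4, 9, 6, 5]
insert 8 at 0 → [8, 2, 4, 9, 6, 5]
data[-1] = data[2]+data[-1] = 4+5 = 9 → [8, 2, 4, 9, 6, 9]
data[-1] = data[-1]*data[0] = 9*8 = 72 → [8, 2, 4, 9, 6, 72]
data[-6] = data[-1]*data[4] = 72*6 = 432 → [432, 2, 4, 9, 6, 72]
pop(1) removes 2 → [432, 4, 9, 6, 72]
data[3] = 6 → [432, 4, 9, 6, 72]

[432, 4, 9, 6, 72]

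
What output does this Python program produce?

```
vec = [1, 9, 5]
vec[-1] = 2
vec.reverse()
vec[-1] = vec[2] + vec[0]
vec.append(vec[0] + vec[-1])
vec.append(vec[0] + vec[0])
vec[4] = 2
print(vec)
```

[2, 9, 3, 5, 2]

vec[-1] = 2 → [1, 9, 2]
reverse → [2, 9, 1]
vec[-1] = vec[2]+vec[0] = 1+2 = 3 → [2, 9, 3]
append vec[0]+vec[-1] = 2+3 = 5 → [2, 9, 3, 5]
append vec[0]+vec[0] = 2+2 = 4 → [2, 9, 3, 5, 4]
vec[4] = 2 → [2, 9, 3, 5, 2]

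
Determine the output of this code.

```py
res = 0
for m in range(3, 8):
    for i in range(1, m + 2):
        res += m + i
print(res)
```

270

m=3,i=1: res = 0+4 = 4
m=3,i=2: res = 4+5 = 9
m=3,i=3: res = 9+6 = 15
m=3,i=4: res = 15+7 = 22
m=4,i=1: res = 22+5 = 27
m=4,i=2: res = 27+6 = 33
m=4,i=3: res = 33+7 = 40
m=4,i=4: res = 40+8 = 48
m=4,i=5: res = 48+9 = 57
m=5,i=1: res = 57+6 = 63
m=5,i=2: res = 63+7 = 70
m=5,i=3: res = 70+8 = 78
m=5,i=4: res = 78+9 = 87
m=5,i=5: res = 87+10 = 97
m=5,i=6: res = 97+11 = 108
m=6,i=1: res = 108+7 = 115
m=6,i=2: res = 115+8 = 123
m=6,i=3: res = 123+9 = 132
m=6,i=4: res = 132+10 = 142
m=6,i=5: res = 142+11 = 153
m=6,i=6: res = 153+12 = 165
m=6,i=7: res = 165+13 = 178
m=7,i=1: res = 178+8 = 186
m=7,i=2: res = 186+9 = 195
m=7,i=3: res = 195+10 = 205
m=7,i=4: res = 205+11 = 216
m=7,i=5: res = 216+12 = 228
m=7,i=6: res = 228+13 = 241
m=7,i=7: res = 241+14 = 255
m=7,i=8: res = 255+15 = 270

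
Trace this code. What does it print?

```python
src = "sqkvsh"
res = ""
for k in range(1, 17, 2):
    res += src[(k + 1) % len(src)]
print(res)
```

k=1: add src[2]='k' → 'k'
k=3: add src[4]='s' → 'ks'
k=5: add src[0]='s' → 'kss'
k=7: add src[2]='k' → 'kssk'
k=9: add src[4]='s' → 'kssks'
k=11: add src[0]='s' → 'ksskss'
k=13: add src[2]='k' → 'ksskssk'
k=15: add src[4]='s' → 'ksskssks'

ksskssks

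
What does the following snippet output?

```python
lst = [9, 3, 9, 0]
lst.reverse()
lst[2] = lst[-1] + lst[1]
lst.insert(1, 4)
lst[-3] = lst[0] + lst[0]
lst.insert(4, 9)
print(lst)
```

reverse → [0, 9, 3, 9]
lst[2] = lst[-1]+lst[1] = 9+9 = 18 → [0, 9, 18, 9]
insert 4 at 1 → [0, 4, 9, 18, 9]
lst[-3] = lst[0]+lst[0] = 0+0 = 0 → [0, 4, 0, 18, 9]
insert 9 at 4 → [0, 4, 0, 18, 9, 9]

[0, 4, 0, 18, 9, 9]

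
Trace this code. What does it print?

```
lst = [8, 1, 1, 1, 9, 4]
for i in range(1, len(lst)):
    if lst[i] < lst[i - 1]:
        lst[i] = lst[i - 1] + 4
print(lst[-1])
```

28

i=1: 1<8, lst[1] = 8+4 = 12 → [8, 12, 1, 1, 9, 4]
i=2: 1<12, lst[2] = 12+4 = 16 → [8, 12, 16, 1, 9, 4]
i=3: 1<16, lst[3] = 16+4 = 20 → [8, 12, 16, 20, 9, 4]
i=4: 9<20, lst[4] = 20+4 = 24 → [8, 12, 16, 20, 24, 4]
i=5: 4<24, lst[5] = 24+4 = 28 → [8, 12, 16, 20, 24, 28]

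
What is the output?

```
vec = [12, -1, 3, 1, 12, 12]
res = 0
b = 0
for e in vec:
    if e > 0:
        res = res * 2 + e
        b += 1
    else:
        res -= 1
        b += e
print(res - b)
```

236

e=12: >0, res = 0*2+12 = 12; b=1
e=-1: not >0, res = 12-1 = 11; b=0
e=3: >0, res = 11*2+3 = 25; b=1
e=1: >0, res = 25*2+1 = 51; b=2
e=12: >0, res = 51*2+12 = 114; b=3
e=12: >0, res = 114*2+12 = 240; b=4
res-b = 240-4 = 236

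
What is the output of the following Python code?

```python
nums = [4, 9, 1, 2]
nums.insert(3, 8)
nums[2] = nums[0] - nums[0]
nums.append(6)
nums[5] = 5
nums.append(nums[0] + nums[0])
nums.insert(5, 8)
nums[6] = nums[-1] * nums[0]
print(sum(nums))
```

insert 8 at 3 → [4, 9, 1, 8, 2]
nums[2] = nums[0]-nums[0] = 4-4 = 0 → [4, 9, 0, 8, 2]
append 6 → [4, 9, 0, 8, 2, 6]
nums[5] = 5 → [4, 9, 0, 8, 2, 5]
append nums[0]+nums[0] = 4+4 = 8 → [4, 9, 0, 8, 2, 5, 8]
insert 8 at 5 → [4, 9, 0, 8, 2, 8, 5, 8]
nums[6] = nums[-1]*nums[0] = 8*4 = 32 → [4, 9, 0, 8, 2, 8, 32, 8]
sum = 71

71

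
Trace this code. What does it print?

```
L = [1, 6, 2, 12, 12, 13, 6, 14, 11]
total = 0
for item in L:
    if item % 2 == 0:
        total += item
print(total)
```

item=1: not even
item=6: even, total = 0+6 = 6
item=2: even, total = 6+2 = 8
item=12: even, total = 8+12 = 20
item=12: even, total = 20+12 = 32
item=13: not even
item=6: even, total = 32+6 = 38
item=14: even, total = 38+14 = 52
item=11: not even

52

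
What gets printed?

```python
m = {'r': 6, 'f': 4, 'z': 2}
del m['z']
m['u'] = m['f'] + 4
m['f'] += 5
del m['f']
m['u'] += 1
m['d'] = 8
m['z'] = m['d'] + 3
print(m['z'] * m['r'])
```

66

del 'z' → {'r': 6, 'f': 4}
m['u'] = m['f']+4 = 8 → {'r': 6, 'f': 4, 'u': 8}
m['f'] = 4+5 = 9 → {'r': 6, 'f': 9, 'u': 8}
del 'f' → {'r': 6, 'u': 8}
m['u'] = 8+1 = 9 → {'r': 6, 'u': 9}
m['d'] = 8 → {'r': 6, 'u': 9, 'd': 8}
m['z'] = m['d']+3 = 11 → {'r': 6, 'u': 9, 'd': 8, 'z': 11}
m['z']*m['r'] = 11*6 = 66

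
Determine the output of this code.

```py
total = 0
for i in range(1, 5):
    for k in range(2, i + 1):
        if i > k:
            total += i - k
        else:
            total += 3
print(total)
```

13

i=2,k=2: not 2>2, total = 0+3 = 3
i=3,k=2: 3>2, total = 3+1 = 4
i=3,k=3: not 3>3, total = 4+3 = 7
i=4,k=2: 4>2, total = 7+2 = 9
i=4,k=3: 4>3, total = 9+1 = 10
i=4,k=4: not 4>4, total = 10+3 = 13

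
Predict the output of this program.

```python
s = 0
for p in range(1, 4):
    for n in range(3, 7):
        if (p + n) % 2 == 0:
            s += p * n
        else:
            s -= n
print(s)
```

p=1,n=3: even sum, s = 0+3 = 3
p=1,n=4: odd sum, s = 3-4 = -1
p=1,n=5: even sum, s = (-1)+5 = 4
p=1,n=6: odd sum, s = 4-6 = -2
p=2,n=3: odd sum, s = (-2)-3 = -5
p=2,n=4: even sum, s = (-5)+8 = 3
p=2,n=5: odd sum, s = 3-5 = -2
p=2,n=6: even sum, s = (-2)+12 = 10
p=3,n=3: even sum, s = 10+9 = 19
p=3,n=4: odd sum, s = 19-4 = 15
p=3,n=5: even sum, s = 15+15 = 30
p=3,n=6: odd sum, s = 30-6 = 24

24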